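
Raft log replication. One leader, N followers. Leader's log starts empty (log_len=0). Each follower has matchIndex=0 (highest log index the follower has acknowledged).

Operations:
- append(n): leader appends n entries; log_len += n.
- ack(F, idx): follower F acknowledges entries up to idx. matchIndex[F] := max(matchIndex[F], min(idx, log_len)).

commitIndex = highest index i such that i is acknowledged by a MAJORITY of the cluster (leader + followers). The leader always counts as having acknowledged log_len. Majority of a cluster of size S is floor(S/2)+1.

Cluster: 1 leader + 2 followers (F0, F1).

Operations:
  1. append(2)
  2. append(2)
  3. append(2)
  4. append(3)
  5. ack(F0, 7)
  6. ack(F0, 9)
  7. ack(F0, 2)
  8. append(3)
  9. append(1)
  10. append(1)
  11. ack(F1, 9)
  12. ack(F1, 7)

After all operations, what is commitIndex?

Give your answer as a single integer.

Op 1: append 2 -> log_len=2
Op 2: append 2 -> log_len=4
Op 3: append 2 -> log_len=6
Op 4: append 3 -> log_len=9
Op 5: F0 acks idx 7 -> match: F0=7 F1=0; commitIndex=7
Op 6: F0 acks idx 9 -> match: F0=9 F1=0; commitIndex=9
Op 7: F0 acks idx 2 -> match: F0=9 F1=0; commitIndex=9
Op 8: append 3 -> log_len=12
Op 9: append 1 -> log_len=13
Op 10: append 1 -> log_len=14
Op 11: F1 acks idx 9 -> match: F0=9 F1=9; commitIndex=9
Op 12: F1 acks idx 7 -> match: F0=9 F1=9; commitIndex=9

Answer: 9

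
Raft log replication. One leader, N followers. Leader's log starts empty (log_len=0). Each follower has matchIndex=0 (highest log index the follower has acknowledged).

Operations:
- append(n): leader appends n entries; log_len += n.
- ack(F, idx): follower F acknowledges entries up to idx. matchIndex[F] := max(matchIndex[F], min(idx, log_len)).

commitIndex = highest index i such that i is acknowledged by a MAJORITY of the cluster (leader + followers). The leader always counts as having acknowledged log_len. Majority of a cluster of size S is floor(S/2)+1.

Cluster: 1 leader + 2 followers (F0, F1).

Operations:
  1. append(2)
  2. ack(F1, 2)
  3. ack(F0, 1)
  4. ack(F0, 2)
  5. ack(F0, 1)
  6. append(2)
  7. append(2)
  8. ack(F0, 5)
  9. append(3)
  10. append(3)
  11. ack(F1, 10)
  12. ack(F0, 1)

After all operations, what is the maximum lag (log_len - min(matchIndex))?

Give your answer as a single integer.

Op 1: append 2 -> log_len=2
Op 2: F1 acks idx 2 -> match: F0=0 F1=2; commitIndex=2
Op 3: F0 acks idx 1 -> match: F0=1 F1=2; commitIndex=2
Op 4: F0 acks idx 2 -> match: F0=2 F1=2; commitIndex=2
Op 5: F0 acks idx 1 -> match: F0=2 F1=2; commitIndex=2
Op 6: append 2 -> log_len=4
Op 7: append 2 -> log_len=6
Op 8: F0 acks idx 5 -> match: F0=5 F1=2; commitIndex=5
Op 9: append 3 -> log_len=9
Op 10: append 3 -> log_len=12
Op 11: F1 acks idx 10 -> match: F0=5 F1=10; commitIndex=10
Op 12: F0 acks idx 1 -> match: F0=5 F1=10; commitIndex=10

Answer: 7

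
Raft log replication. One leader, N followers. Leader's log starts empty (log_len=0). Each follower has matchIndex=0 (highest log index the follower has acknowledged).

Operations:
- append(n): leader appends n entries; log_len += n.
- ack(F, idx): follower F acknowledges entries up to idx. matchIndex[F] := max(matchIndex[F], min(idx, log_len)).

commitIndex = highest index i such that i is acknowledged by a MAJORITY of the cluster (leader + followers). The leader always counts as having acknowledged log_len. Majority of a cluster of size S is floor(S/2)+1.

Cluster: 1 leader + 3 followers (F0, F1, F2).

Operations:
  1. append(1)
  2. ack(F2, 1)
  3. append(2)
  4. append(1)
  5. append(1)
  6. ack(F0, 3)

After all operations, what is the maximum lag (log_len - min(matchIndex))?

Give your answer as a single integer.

Answer: 5

Derivation:
Op 1: append 1 -> log_len=1
Op 2: F2 acks idx 1 -> match: F0=0 F1=0 F2=1; commitIndex=0
Op 3: append 2 -> log_len=3
Op 4: append 1 -> log_len=4
Op 5: append 1 -> log_len=5
Op 6: F0 acks idx 3 -> match: F0=3 F1=0 F2=1; commitIndex=1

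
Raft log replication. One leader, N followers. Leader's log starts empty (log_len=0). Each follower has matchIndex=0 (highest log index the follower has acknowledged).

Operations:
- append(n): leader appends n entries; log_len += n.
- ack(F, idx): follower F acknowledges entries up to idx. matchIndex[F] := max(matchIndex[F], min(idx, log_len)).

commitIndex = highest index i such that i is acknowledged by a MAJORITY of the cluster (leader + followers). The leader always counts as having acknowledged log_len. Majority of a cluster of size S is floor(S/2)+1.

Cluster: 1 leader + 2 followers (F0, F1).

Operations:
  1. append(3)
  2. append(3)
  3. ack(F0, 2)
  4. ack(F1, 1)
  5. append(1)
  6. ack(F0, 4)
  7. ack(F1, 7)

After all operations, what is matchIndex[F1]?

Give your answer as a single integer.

Op 1: append 3 -> log_len=3
Op 2: append 3 -> log_len=6
Op 3: F0 acks idx 2 -> match: F0=2 F1=0; commitIndex=2
Op 4: F1 acks idx 1 -> match: F0=2 F1=1; commitIndex=2
Op 5: append 1 -> log_len=7
Op 6: F0 acks idx 4 -> match: F0=4 F1=1; commitIndex=4
Op 7: F1 acks idx 7 -> match: F0=4 F1=7; commitIndex=7

Answer: 7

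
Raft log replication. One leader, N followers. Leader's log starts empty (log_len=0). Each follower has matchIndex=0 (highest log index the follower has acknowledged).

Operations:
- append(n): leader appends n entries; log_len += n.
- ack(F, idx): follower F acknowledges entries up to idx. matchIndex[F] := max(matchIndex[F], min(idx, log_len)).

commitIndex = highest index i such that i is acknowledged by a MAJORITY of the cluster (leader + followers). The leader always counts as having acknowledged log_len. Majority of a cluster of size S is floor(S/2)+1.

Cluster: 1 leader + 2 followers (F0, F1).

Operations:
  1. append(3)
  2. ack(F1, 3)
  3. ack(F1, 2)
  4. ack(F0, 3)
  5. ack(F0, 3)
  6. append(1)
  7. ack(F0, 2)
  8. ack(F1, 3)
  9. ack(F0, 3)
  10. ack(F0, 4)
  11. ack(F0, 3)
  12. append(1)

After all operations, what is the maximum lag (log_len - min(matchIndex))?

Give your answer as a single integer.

Answer: 2

Derivation:
Op 1: append 3 -> log_len=3
Op 2: F1 acks idx 3 -> match: F0=0 F1=3; commitIndex=3
Op 3: F1 acks idx 2 -> match: F0=0 F1=3; commitIndex=3
Op 4: F0 acks idx 3 -> match: F0=3 F1=3; commitIndex=3
Op 5: F0 acks idx 3 -> match: F0=3 F1=3; commitIndex=3
Op 6: append 1 -> log_len=4
Op 7: F0 acks idx 2 -> match: F0=3 F1=3; commitIndex=3
Op 8: F1 acks idx 3 -> match: F0=3 F1=3; commitIndex=3
Op 9: F0 acks idx 3 -> match: F0=3 F1=3; commitIndex=3
Op 10: F0 acks idx 4 -> match: F0=4 F1=3; commitIndex=4
Op 11: F0 acks idx 3 -> match: F0=4 F1=3; commitIndex=4
Op 12: append 1 -> log_len=5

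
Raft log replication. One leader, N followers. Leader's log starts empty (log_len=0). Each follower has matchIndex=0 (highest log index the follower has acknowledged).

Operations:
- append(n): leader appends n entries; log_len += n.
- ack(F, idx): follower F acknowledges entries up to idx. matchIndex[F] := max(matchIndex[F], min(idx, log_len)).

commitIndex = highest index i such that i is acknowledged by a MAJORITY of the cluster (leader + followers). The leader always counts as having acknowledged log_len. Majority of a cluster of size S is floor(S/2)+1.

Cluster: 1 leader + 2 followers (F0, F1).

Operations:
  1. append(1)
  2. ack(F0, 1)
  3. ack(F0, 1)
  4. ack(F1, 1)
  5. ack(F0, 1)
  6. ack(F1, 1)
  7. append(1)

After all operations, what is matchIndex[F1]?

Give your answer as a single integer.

Op 1: append 1 -> log_len=1
Op 2: F0 acks idx 1 -> match: F0=1 F1=0; commitIndex=1
Op 3: F0 acks idx 1 -> match: F0=1 F1=0; commitIndex=1
Op 4: F1 acks idx 1 -> match: F0=1 F1=1; commitIndex=1
Op 5: F0 acks idx 1 -> match: F0=1 F1=1; commitIndex=1
Op 6: F1 acks idx 1 -> match: F0=1 F1=1; commitIndex=1
Op 7: append 1 -> log_len=2

Answer: 1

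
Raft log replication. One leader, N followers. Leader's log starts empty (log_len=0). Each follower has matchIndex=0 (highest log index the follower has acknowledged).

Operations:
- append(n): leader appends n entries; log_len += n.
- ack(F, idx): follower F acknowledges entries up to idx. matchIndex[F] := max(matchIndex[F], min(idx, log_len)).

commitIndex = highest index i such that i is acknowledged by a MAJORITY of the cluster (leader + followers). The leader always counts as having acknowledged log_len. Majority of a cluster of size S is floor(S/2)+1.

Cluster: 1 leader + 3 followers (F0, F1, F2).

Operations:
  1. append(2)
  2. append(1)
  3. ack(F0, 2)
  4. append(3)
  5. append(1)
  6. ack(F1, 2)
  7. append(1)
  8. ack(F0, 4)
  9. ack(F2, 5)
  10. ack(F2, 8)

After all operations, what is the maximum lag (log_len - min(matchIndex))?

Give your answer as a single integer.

Op 1: append 2 -> log_len=2
Op 2: append 1 -> log_len=3
Op 3: F0 acks idx 2 -> match: F0=2 F1=0 F2=0; commitIndex=0
Op 4: append 3 -> log_len=6
Op 5: append 1 -> log_len=7
Op 6: F1 acks idx 2 -> match: F0=2 F1=2 F2=0; commitIndex=2
Op 7: append 1 -> log_len=8
Op 8: F0 acks idx 4 -> match: F0=4 F1=2 F2=0; commitIndex=2
Op 9: F2 acks idx 5 -> match: F0=4 F1=2 F2=5; commitIndex=4
Op 10: F2 acks idx 8 -> match: F0=4 F1=2 F2=8; commitIndex=4

Answer: 6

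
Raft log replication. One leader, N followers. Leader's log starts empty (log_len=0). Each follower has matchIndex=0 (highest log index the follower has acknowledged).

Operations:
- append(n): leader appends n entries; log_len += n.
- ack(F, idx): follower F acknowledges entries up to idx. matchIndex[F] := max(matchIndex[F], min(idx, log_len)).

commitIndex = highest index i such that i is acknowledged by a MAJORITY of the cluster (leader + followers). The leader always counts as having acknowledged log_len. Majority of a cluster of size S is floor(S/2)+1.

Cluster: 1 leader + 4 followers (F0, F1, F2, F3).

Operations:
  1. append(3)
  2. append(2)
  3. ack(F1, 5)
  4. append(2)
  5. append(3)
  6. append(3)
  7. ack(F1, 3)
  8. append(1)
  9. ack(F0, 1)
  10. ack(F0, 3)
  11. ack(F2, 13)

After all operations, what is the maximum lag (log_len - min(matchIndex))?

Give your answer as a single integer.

Answer: 14

Derivation:
Op 1: append 3 -> log_len=3
Op 2: append 2 -> log_len=5
Op 3: F1 acks idx 5 -> match: F0=0 F1=5 F2=0 F3=0; commitIndex=0
Op 4: append 2 -> log_len=7
Op 5: append 3 -> log_len=10
Op 6: append 3 -> log_len=13
Op 7: F1 acks idx 3 -> match: F0=0 F1=5 F2=0 F3=0; commitIndex=0
Op 8: append 1 -> log_len=14
Op 9: F0 acks idx 1 -> match: F0=1 F1=5 F2=0 F3=0; commitIndex=1
Op 10: F0 acks idx 3 -> match: F0=3 F1=5 F2=0 F3=0; commitIndex=3
Op 11: F2 acks idx 13 -> match: F0=3 F1=5 F2=13 F3=0; commitIndex=5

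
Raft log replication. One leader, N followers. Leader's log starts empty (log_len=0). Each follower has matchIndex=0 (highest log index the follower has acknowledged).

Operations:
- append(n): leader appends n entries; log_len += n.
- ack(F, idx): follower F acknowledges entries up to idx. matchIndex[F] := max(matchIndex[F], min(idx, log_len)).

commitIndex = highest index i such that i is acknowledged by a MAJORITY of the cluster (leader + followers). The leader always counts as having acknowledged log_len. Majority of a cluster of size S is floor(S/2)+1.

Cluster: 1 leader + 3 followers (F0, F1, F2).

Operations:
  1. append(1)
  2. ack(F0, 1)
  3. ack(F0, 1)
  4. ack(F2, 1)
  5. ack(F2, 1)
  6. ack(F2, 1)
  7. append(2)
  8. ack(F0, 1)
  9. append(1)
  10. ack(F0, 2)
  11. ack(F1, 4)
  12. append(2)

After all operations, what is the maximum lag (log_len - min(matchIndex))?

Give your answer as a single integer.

Op 1: append 1 -> log_len=1
Op 2: F0 acks idx 1 -> match: F0=1 F1=0 F2=0; commitIndex=0
Op 3: F0 acks idx 1 -> match: F0=1 F1=0 F2=0; commitIndex=0
Op 4: F2 acks idx 1 -> match: F0=1 F1=0 F2=1; commitIndex=1
Op 5: F2 acks idx 1 -> match: F0=1 F1=0 F2=1; commitIndex=1
Op 6: F2 acks idx 1 -> match: F0=1 F1=0 F2=1; commitIndex=1
Op 7: append 2 -> log_len=3
Op 8: F0 acks idx 1 -> match: F0=1 F1=0 F2=1; commitIndex=1
Op 9: append 1 -> log_len=4
Op 10: F0 acks idx 2 -> match: F0=2 F1=0 F2=1; commitIndex=1
Op 11: F1 acks idx 4 -> match: F0=2 F1=4 F2=1; commitIndex=2
Op 12: append 2 -> log_len=6

Answer: 5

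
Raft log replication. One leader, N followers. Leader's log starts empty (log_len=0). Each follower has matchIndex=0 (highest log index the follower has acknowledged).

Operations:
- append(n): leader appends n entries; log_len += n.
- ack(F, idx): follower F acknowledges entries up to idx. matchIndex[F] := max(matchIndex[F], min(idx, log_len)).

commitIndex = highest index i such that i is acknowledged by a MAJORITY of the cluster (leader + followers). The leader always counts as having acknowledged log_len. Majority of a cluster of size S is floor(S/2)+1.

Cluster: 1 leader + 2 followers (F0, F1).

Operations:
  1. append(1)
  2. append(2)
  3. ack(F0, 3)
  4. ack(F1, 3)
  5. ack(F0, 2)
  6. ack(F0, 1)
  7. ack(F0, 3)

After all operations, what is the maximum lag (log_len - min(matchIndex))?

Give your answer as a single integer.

Answer: 0

Derivation:
Op 1: append 1 -> log_len=1
Op 2: append 2 -> log_len=3
Op 3: F0 acks idx 3 -> match: F0=3 F1=0; commitIndex=3
Op 4: F1 acks idx 3 -> match: F0=3 F1=3; commitIndex=3
Op 5: F0 acks idx 2 -> match: F0=3 F1=3; commitIndex=3
Op 6: F0 acks idx 1 -> match: F0=3 F1=3; commitIndex=3
Op 7: F0 acks idx 3 -> match: F0=3 F1=3; commitIndex=3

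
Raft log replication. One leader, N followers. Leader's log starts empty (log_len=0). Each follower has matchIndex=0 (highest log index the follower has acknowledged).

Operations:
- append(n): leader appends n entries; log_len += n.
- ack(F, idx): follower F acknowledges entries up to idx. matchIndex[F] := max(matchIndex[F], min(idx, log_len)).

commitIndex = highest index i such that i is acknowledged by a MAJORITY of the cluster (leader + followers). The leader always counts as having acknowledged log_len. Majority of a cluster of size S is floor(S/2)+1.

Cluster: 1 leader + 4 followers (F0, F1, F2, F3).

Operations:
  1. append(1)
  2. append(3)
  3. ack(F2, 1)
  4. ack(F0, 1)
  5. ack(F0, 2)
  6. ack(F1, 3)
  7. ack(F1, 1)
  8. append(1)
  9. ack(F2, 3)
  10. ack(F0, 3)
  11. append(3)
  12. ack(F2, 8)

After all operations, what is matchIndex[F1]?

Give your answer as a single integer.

Answer: 3

Derivation:
Op 1: append 1 -> log_len=1
Op 2: append 3 -> log_len=4
Op 3: F2 acks idx 1 -> match: F0=0 F1=0 F2=1 F3=0; commitIndex=0
Op 4: F0 acks idx 1 -> match: F0=1 F1=0 F2=1 F3=0; commitIndex=1
Op 5: F0 acks idx 2 -> match: F0=2 F1=0 F2=1 F3=0; commitIndex=1
Op 6: F1 acks idx 3 -> match: F0=2 F1=3 F2=1 F3=0; commitIndex=2
Op 7: F1 acks idx 1 -> match: F0=2 F1=3 F2=1 F3=0; commitIndex=2
Op 8: append 1 -> log_len=5
Op 9: F2 acks idx 3 -> match: F0=2 F1=3 F2=3 F3=0; commitIndex=3
Op 10: F0 acks idx 3 -> match: F0=3 F1=3 F2=3 F3=0; commitIndex=3
Op 11: append 3 -> log_len=8
Op 12: F2 acks idx 8 -> match: F0=3 F1=3 F2=8 F3=0; commitIndex=3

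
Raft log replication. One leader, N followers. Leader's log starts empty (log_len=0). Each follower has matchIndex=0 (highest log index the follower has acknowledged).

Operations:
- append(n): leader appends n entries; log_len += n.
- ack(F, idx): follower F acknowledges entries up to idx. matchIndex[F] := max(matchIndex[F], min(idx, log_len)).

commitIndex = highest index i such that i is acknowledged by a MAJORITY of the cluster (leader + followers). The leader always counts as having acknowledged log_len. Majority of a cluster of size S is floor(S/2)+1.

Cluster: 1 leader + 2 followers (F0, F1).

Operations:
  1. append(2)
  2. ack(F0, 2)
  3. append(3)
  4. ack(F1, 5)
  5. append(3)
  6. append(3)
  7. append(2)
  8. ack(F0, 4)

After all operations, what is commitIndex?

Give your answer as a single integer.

Op 1: append 2 -> log_len=2
Op 2: F0 acks idx 2 -> match: F0=2 F1=0; commitIndex=2
Op 3: append 3 -> log_len=5
Op 4: F1 acks idx 5 -> match: F0=2 F1=5; commitIndex=5
Op 5: append 3 -> log_len=8
Op 6: append 3 -> log_len=11
Op 7: append 2 -> log_len=13
Op 8: F0 acks idx 4 -> match: F0=4 F1=5; commitIndex=5

Answer: 5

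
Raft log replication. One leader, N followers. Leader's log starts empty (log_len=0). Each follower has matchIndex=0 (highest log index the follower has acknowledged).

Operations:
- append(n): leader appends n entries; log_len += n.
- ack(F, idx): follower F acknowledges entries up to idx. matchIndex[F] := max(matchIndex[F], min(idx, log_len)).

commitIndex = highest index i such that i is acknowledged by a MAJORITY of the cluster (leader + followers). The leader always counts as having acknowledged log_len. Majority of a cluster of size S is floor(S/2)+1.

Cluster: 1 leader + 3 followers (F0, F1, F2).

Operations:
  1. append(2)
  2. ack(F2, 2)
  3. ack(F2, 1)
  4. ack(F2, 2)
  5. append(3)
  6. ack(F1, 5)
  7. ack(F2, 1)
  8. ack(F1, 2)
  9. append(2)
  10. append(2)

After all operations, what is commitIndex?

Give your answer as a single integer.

Answer: 2

Derivation:
Op 1: append 2 -> log_len=2
Op 2: F2 acks idx 2 -> match: F0=0 F1=0 F2=2; commitIndex=0
Op 3: F2 acks idx 1 -> match: F0=0 F1=0 F2=2; commitIndex=0
Op 4: F2 acks idx 2 -> match: F0=0 F1=0 F2=2; commitIndex=0
Op 5: append 3 -> log_len=5
Op 6: F1 acks idx 5 -> match: F0=0 F1=5 F2=2; commitIndex=2
Op 7: F2 acks idx 1 -> match: F0=0 F1=5 F2=2; commitIndex=2
Op 8: F1 acks idx 2 -> match: F0=0 F1=5 F2=2; commitIndex=2
Op 9: append 2 -> log_len=7
Op 10: append 2 -> log_len=9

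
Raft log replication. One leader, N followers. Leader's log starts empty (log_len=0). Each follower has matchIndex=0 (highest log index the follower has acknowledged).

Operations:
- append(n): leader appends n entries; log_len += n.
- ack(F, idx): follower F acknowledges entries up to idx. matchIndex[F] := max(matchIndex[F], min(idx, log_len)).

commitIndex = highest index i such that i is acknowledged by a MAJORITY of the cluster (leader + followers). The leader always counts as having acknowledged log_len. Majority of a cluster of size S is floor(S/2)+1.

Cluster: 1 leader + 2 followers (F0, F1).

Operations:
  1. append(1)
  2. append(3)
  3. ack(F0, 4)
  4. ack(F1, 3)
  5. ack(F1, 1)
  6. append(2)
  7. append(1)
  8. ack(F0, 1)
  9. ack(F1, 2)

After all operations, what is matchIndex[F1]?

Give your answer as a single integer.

Op 1: append 1 -> log_len=1
Op 2: append 3 -> log_len=4
Op 3: F0 acks idx 4 -> match: F0=4 F1=0; commitIndex=4
Op 4: F1 acks idx 3 -> match: F0=4 F1=3; commitIndex=4
Op 5: F1 acks idx 1 -> match: F0=4 F1=3; commitIndex=4
Op 6: append 2 -> log_len=6
Op 7: append 1 -> log_len=7
Op 8: F0 acks idx 1 -> match: F0=4 F1=3; commitIndex=4
Op 9: F1 acks idx 2 -> match: F0=4 F1=3; commitIndex=4

Answer: 3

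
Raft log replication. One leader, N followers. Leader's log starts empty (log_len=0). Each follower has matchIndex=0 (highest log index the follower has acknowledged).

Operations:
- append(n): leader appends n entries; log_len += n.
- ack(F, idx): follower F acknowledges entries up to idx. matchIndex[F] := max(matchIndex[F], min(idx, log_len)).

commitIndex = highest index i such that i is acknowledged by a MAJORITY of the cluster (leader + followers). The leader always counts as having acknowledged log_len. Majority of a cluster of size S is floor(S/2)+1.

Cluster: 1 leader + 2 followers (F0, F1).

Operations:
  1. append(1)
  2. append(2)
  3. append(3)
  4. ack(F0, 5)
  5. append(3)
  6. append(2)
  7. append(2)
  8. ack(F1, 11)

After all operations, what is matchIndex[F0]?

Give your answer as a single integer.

Answer: 5

Derivation:
Op 1: append 1 -> log_len=1
Op 2: append 2 -> log_len=3
Op 3: append 3 -> log_len=6
Op 4: F0 acks idx 5 -> match: F0=5 F1=0; commitIndex=5
Op 5: append 3 -> log_len=9
Op 6: append 2 -> log_len=11
Op 7: append 2 -> log_len=13
Op 8: F1 acks idx 11 -> match: F0=5 F1=11; commitIndex=11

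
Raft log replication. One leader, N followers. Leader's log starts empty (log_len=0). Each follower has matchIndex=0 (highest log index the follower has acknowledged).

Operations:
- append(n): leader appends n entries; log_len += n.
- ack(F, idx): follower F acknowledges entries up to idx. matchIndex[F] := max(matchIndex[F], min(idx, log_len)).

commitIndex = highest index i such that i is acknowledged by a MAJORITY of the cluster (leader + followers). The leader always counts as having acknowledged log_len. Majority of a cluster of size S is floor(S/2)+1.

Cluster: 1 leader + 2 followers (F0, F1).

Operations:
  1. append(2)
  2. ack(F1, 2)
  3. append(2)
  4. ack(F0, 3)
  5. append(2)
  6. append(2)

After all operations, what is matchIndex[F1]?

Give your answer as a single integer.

Answer: 2

Derivation:
Op 1: append 2 -> log_len=2
Op 2: F1 acks idx 2 -> match: F0=0 F1=2; commitIndex=2
Op 3: append 2 -> log_len=4
Op 4: F0 acks idx 3 -> match: F0=3 F1=2; commitIndex=3
Op 5: append 2 -> log_len=6
Op 6: append 2 -> log_len=8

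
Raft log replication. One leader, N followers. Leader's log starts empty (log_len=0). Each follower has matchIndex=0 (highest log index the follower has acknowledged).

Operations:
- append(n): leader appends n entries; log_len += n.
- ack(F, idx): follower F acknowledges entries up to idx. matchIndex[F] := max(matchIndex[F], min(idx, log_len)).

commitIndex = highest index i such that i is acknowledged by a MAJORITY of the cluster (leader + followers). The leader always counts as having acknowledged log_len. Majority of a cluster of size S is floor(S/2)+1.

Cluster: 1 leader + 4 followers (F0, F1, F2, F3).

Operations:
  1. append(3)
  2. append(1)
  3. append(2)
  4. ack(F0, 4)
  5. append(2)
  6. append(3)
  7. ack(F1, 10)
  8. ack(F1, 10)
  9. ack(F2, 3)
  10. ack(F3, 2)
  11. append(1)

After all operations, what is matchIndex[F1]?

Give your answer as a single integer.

Answer: 10

Derivation:
Op 1: append 3 -> log_len=3
Op 2: append 1 -> log_len=4
Op 3: append 2 -> log_len=6
Op 4: F0 acks idx 4 -> match: F0=4 F1=0 F2=0 F3=0; commitIndex=0
Op 5: append 2 -> log_len=8
Op 6: append 3 -> log_len=11
Op 7: F1 acks idx 10 -> match: F0=4 F1=10 F2=0 F3=0; commitIndex=4
Op 8: F1 acks idx 10 -> match: F0=4 F1=10 F2=0 F3=0; commitIndex=4
Op 9: F2 acks idx 3 -> match: F0=4 F1=10 F2=3 F3=0; commitIndex=4
Op 10: F3 acks idx 2 -> match: F0=4 F1=10 F2=3 F3=2; commitIndex=4
Op 11: append 1 -> log_len=12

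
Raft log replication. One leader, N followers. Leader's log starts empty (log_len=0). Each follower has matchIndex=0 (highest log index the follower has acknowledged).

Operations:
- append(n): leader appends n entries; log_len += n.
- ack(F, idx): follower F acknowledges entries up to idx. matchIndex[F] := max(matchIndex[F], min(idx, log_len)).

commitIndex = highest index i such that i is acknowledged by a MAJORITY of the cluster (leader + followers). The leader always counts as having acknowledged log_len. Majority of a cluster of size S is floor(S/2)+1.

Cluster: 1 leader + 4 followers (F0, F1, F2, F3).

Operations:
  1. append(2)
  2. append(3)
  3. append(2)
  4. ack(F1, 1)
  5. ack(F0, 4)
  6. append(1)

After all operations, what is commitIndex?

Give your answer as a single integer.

Answer: 1

Derivation:
Op 1: append 2 -> log_len=2
Op 2: append 3 -> log_len=5
Op 3: append 2 -> log_len=7
Op 4: F1 acks idx 1 -> match: F0=0 F1=1 F2=0 F3=0; commitIndex=0
Op 5: F0 acks idx 4 -> match: F0=4 F1=1 F2=0 F3=0; commitIndex=1
Op 6: append 1 -> log_len=8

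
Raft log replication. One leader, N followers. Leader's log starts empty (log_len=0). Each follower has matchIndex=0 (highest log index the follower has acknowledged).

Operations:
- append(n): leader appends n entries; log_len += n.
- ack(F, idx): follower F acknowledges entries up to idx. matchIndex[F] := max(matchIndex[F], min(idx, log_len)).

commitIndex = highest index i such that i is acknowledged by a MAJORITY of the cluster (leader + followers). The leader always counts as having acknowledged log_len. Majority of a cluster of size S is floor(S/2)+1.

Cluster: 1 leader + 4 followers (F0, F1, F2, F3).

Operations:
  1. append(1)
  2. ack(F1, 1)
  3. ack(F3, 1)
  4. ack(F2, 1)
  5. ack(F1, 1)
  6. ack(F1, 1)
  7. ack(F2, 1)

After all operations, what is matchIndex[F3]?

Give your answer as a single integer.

Op 1: append 1 -> log_len=1
Op 2: F1 acks idx 1 -> match: F0=0 F1=1 F2=0 F3=0; commitIndex=0
Op 3: F3 acks idx 1 -> match: F0=0 F1=1 F2=0 F3=1; commitIndex=1
Op 4: F2 acks idx 1 -> match: F0=0 F1=1 F2=1 F3=1; commitIndex=1
Op 5: F1 acks idx 1 -> match: F0=0 F1=1 F2=1 F3=1; commitIndex=1
Op 6: F1 acks idx 1 -> match: F0=0 F1=1 F2=1 F3=1; commitIndex=1
Op 7: F2 acks idx 1 -> match: F0=0 F1=1 F2=1 F3=1; commitIndex=1

Answer: 1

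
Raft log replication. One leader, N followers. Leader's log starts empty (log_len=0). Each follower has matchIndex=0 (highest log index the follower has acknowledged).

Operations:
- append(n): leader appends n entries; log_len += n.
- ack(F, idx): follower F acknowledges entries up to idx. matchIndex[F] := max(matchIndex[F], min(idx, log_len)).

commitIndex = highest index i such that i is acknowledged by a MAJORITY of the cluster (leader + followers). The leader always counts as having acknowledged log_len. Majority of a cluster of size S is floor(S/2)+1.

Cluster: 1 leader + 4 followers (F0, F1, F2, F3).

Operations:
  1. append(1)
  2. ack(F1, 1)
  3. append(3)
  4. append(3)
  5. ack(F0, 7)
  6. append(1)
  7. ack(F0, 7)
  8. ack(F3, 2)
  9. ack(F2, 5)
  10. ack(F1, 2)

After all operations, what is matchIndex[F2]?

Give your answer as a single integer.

Answer: 5

Derivation:
Op 1: append 1 -> log_len=1
Op 2: F1 acks idx 1 -> match: F0=0 F1=1 F2=0 F3=0; commitIndex=0
Op 3: append 3 -> log_len=4
Op 4: append 3 -> log_len=7
Op 5: F0 acks idx 7 -> match: F0=7 F1=1 F2=0 F3=0; commitIndex=1
Op 6: append 1 -> log_len=8
Op 7: F0 acks idx 7 -> match: F0=7 F1=1 F2=0 F3=0; commitIndex=1
Op 8: F3 acks idx 2 -> match: F0=7 F1=1 F2=0 F3=2; commitIndex=2
Op 9: F2 acks idx 5 -> match: F0=7 F1=1 F2=5 F3=2; commitIndex=5
Op 10: F1 acks idx 2 -> match: F0=7 F1=2 F2=5 F3=2; commitIndex=5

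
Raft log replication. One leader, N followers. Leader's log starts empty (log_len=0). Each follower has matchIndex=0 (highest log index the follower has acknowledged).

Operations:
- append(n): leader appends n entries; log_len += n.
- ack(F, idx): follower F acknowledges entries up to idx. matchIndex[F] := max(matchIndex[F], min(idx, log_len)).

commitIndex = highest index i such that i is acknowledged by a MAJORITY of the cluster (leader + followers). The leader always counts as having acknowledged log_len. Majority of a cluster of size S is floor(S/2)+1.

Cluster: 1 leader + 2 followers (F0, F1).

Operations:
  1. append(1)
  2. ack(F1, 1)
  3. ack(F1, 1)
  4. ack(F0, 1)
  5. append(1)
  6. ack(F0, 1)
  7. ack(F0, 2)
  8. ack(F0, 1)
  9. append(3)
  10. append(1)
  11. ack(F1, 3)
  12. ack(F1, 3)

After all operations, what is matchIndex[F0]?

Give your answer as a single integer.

Answer: 2

Derivation:
Op 1: append 1 -> log_len=1
Op 2: F1 acks idx 1 -> match: F0=0 F1=1; commitIndex=1
Op 3: F1 acks idx 1 -> match: F0=0 F1=1; commitIndex=1
Op 4: F0 acks idx 1 -> match: F0=1 F1=1; commitIndex=1
Op 5: append 1 -> log_len=2
Op 6: F0 acks idx 1 -> match: F0=1 F1=1; commitIndex=1
Op 7: F0 acks idx 2 -> match: F0=2 F1=1; commitIndex=2
Op 8: F0 acks idx 1 -> match: F0=2 F1=1; commitIndex=2
Op 9: append 3 -> log_len=5
Op 10: append 1 -> log_len=6
Op 11: F1 acks idx 3 -> match: F0=2 F1=3; commitIndex=3
Op 12: F1 acks idx 3 -> match: F0=2 F1=3; commitIndex=3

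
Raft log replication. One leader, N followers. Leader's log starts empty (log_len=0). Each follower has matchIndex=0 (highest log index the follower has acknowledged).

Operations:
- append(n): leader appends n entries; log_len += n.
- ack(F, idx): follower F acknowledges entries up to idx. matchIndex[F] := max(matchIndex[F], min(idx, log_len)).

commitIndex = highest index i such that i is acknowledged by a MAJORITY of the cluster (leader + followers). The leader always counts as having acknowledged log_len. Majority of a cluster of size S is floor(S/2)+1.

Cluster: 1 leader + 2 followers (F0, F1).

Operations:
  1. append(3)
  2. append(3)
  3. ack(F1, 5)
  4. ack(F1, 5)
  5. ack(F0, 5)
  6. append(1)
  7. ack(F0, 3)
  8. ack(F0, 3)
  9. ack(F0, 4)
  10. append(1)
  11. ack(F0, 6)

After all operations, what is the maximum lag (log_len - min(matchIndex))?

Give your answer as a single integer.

Answer: 3

Derivation:
Op 1: append 3 -> log_len=3
Op 2: append 3 -> log_len=6
Op 3: F1 acks idx 5 -> match: F0=0 F1=5; commitIndex=5
Op 4: F1 acks idx 5 -> match: F0=0 F1=5; commitIndex=5
Op 5: F0 acks idx 5 -> match: F0=5 F1=5; commitIndex=5
Op 6: append 1 -> log_len=7
Op 7: F0 acks idx 3 -> match: F0=5 F1=5; commitIndex=5
Op 8: F0 acks idx 3 -> match: F0=5 F1=5; commitIndex=5
Op 9: F0 acks idx 4 -> match: F0=5 F1=5; commitIndex=5
Op 10: append 1 -> log_len=8
Op 11: F0 acks idx 6 -> match: F0=6 F1=5; commitIndex=6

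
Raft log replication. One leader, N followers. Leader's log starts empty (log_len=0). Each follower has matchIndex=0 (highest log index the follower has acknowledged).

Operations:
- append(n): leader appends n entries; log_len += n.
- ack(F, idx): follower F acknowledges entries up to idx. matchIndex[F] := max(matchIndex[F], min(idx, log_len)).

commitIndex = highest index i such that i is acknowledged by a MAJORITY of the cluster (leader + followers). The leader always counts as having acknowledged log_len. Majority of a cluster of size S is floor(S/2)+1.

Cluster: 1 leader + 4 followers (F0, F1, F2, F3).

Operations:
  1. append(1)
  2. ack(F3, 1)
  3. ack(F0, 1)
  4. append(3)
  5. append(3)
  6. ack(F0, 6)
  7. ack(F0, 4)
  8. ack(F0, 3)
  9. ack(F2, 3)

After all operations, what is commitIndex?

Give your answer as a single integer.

Op 1: append 1 -> log_len=1
Op 2: F3 acks idx 1 -> match: F0=0 F1=0 F2=0 F3=1; commitIndex=0
Op 3: F0 acks idx 1 -> match: F0=1 F1=0 F2=0 F3=1; commitIndex=1
Op 4: append 3 -> log_len=4
Op 5: append 3 -> log_len=7
Op 6: F0 acks idx 6 -> match: F0=6 F1=0 F2=0 F3=1; commitIndex=1
Op 7: F0 acks idx 4 -> match: F0=6 F1=0 F2=0 F3=1; commitIndex=1
Op 8: F0 acks idx 3 -> match: F0=6 F1=0 F2=0 F3=1; commitIndex=1
Op 9: F2 acks idx 3 -> match: F0=6 F1=0 F2=3 F3=1; commitIndex=3

Answer: 3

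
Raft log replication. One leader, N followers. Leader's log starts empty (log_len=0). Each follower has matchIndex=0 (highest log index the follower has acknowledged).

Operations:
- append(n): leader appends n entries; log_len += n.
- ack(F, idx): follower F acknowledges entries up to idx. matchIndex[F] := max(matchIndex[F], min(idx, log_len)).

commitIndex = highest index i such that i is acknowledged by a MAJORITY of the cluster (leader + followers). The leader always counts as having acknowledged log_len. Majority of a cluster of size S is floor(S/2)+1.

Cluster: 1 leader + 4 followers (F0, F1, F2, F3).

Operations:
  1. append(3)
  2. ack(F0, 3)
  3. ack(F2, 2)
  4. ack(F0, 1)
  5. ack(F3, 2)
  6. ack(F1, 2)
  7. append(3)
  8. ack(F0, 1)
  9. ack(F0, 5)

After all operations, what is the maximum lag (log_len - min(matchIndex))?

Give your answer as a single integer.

Op 1: append 3 -> log_len=3
Op 2: F0 acks idx 3 -> match: F0=3 F1=0 F2=0 F3=0; commitIndex=0
Op 3: F2 acks idx 2 -> match: F0=3 F1=0 F2=2 F3=0; commitIndex=2
Op 4: F0 acks idx 1 -> match: F0=3 F1=0 F2=2 F3=0; commitIndex=2
Op 5: F3 acks idx 2 -> match: F0=3 F1=0 F2=2 F3=2; commitIndex=2
Op 6: F1 acks idx 2 -> match: F0=3 F1=2 F2=2 F3=2; commitIndex=2
Op 7: append 3 -> log_len=6
Op 8: F0 acks idx 1 -> match: F0=3 F1=2 F2=2 F3=2; commitIndex=2
Op 9: F0 acks idx 5 -> match: F0=5 F1=2 F2=2 F3=2; commitIndex=2

Answer: 4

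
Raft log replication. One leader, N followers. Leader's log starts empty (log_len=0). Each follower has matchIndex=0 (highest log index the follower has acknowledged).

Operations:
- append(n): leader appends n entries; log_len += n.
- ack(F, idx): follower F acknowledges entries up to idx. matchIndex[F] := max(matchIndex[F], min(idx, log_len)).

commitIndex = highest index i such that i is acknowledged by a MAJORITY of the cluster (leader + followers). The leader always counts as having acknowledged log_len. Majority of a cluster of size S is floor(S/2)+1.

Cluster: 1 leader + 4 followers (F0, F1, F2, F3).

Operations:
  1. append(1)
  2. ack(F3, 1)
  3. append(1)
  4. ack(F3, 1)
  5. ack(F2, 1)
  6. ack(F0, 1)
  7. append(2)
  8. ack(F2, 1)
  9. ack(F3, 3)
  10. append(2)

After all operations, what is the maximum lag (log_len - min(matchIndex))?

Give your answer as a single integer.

Op 1: append 1 -> log_len=1
Op 2: F3 acks idx 1 -> match: F0=0 F1=0 F2=0 F3=1; commitIndex=0
Op 3: append 1 -> log_len=2
Op 4: F3 acks idx 1 -> match: F0=0 F1=0 F2=0 F3=1; commitIndex=0
Op 5: F2 acks idx 1 -> match: F0=0 F1=0 F2=1 F3=1; commitIndex=1
Op 6: F0 acks idx 1 -> match: F0=1 F1=0 F2=1 F3=1; commitIndex=1
Op 7: append 2 -> log_len=4
Op 8: F2 acks idx 1 -> match: F0=1 F1=0 F2=1 F3=1; commitIndex=1
Op 9: F3 acks idx 3 -> match: F0=1 F1=0 F2=1 F3=3; commitIndex=1
Op 10: append 2 -> log_len=6

Answer: 6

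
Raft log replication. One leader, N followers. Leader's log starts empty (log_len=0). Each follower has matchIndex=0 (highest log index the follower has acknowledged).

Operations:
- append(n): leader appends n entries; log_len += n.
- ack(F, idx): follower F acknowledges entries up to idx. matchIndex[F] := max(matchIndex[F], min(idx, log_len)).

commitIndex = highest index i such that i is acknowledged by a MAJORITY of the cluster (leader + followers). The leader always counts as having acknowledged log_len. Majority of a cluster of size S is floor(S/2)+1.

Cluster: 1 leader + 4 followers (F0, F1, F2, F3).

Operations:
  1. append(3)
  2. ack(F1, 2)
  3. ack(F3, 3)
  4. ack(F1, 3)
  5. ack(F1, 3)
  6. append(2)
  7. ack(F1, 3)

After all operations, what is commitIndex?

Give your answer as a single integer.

Op 1: append 3 -> log_len=3
Op 2: F1 acks idx 2 -> match: F0=0 F1=2 F2=0 F3=0; commitIndex=0
Op 3: F3 acks idx 3 -> match: F0=0 F1=2 F2=0 F3=3; commitIndex=2
Op 4: F1 acks idx 3 -> match: F0=0 F1=3 F2=0 F3=3; commitIndex=3
Op 5: F1 acks idx 3 -> match: F0=0 F1=3 F2=0 F3=3; commitIndex=3
Op 6: append 2 -> log_len=5
Op 7: F1 acks idx 3 -> match: F0=0 F1=3 F2=0 F3=3; commitIndex=3

Answer: 3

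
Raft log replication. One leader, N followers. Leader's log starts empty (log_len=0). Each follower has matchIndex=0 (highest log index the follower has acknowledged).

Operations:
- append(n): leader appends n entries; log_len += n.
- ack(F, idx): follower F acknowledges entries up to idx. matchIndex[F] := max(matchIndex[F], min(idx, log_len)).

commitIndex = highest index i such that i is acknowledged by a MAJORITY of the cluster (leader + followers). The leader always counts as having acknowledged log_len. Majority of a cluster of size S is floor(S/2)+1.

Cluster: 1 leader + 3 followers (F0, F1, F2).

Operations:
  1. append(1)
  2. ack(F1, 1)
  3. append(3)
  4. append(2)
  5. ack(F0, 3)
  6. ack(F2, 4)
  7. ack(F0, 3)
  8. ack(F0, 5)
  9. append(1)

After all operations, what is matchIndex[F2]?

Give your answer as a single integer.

Answer: 4

Derivation:
Op 1: append 1 -> log_len=1
Op 2: F1 acks idx 1 -> match: F0=0 F1=1 F2=0; commitIndex=0
Op 3: append 3 -> log_len=4
Op 4: append 2 -> log_len=6
Op 5: F0 acks idx 3 -> match: F0=3 F1=1 F2=0; commitIndex=1
Op 6: F2 acks idx 4 -> match: F0=3 F1=1 F2=4; commitIndex=3
Op 7: F0 acks idx 3 -> match: F0=3 F1=1 F2=4; commitIndex=3
Op 8: F0 acks idx 5 -> match: F0=5 F1=1 F2=4; commitIndex=4
Op 9: append 1 -> log_len=7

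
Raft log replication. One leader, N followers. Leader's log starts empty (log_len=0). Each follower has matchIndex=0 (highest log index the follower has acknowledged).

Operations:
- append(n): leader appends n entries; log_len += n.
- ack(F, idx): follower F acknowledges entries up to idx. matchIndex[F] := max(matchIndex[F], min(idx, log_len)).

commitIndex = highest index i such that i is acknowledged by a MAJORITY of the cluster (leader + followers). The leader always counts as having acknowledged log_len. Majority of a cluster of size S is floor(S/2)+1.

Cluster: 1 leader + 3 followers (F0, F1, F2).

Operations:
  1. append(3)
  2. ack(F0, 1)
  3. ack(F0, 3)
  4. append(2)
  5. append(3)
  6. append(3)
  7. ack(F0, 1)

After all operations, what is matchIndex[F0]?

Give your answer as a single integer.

Answer: 3

Derivation:
Op 1: append 3 -> log_len=3
Op 2: F0 acks idx 1 -> match: F0=1 F1=0 F2=0; commitIndex=0
Op 3: F0 acks idx 3 -> match: F0=3 F1=0 F2=0; commitIndex=0
Op 4: append 2 -> log_len=5
Op 5: append 3 -> log_len=8
Op 6: append 3 -> log_len=11
Op 7: F0 acks idx 1 -> match: F0=3 F1=0 F2=0; commitIndex=0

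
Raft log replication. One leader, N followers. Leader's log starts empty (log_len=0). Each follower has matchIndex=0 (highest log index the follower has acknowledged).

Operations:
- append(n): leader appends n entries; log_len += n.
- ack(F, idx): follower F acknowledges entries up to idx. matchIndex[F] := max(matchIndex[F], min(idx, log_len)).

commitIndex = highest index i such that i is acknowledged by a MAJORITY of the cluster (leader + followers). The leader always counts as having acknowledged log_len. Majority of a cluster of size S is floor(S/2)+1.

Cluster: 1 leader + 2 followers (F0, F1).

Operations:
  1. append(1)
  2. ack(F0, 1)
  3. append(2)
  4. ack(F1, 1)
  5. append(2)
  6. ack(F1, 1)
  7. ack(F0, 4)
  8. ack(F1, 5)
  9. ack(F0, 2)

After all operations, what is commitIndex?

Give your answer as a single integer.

Answer: 5

Derivation:
Op 1: append 1 -> log_len=1
Op 2: F0 acks idx 1 -> match: F0=1 F1=0; commitIndex=1
Op 3: append 2 -> log_len=3
Op 4: F1 acks idx 1 -> match: F0=1 F1=1; commitIndex=1
Op 5: append 2 -> log_len=5
Op 6: F1 acks idx 1 -> match: F0=1 F1=1; commitIndex=1
Op 7: F0 acks idx 4 -> match: F0=4 F1=1; commitIndex=4
Op 8: F1 acks idx 5 -> match: F0=4 F1=5; commitIndex=5
Op 9: F0 acks idx 2 -> match: F0=4 F1=5; commitIndex=5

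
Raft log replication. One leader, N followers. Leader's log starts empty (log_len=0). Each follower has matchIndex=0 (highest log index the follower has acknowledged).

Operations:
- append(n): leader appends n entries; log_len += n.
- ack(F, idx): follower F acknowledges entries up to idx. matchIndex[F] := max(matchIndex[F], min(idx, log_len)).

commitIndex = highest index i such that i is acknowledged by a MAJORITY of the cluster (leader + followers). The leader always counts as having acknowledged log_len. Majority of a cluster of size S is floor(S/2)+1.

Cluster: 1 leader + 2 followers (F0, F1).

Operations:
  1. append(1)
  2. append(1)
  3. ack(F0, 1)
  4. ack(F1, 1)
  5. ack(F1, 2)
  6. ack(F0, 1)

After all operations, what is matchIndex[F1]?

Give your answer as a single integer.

Answer: 2

Derivation:
Op 1: append 1 -> log_len=1
Op 2: append 1 -> log_len=2
Op 3: F0 acks idx 1 -> match: F0=1 F1=0; commitIndex=1
Op 4: F1 acks idx 1 -> match: F0=1 F1=1; commitIndex=1
Op 5: F1 acks idx 2 -> match: F0=1 F1=2; commitIndex=2
Op 6: F0 acks idx 1 -> match: F0=1 F1=2; commitIndex=2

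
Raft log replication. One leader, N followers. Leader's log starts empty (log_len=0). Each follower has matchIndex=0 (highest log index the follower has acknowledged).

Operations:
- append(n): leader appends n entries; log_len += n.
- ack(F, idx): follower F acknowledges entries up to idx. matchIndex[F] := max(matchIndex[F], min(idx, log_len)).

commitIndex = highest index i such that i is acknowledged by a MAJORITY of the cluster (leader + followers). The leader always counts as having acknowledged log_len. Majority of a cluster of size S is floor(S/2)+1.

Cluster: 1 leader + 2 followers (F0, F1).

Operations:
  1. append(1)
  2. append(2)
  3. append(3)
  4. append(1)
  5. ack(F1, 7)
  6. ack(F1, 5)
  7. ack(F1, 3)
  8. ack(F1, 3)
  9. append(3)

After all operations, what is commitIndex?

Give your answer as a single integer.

Op 1: append 1 -> log_len=1
Op 2: append 2 -> log_len=3
Op 3: append 3 -> log_len=6
Op 4: append 1 -> log_len=7
Op 5: F1 acks idx 7 -> match: F0=0 F1=7; commitIndex=7
Op 6: F1 acks idx 5 -> match: F0=0 F1=7; commitIndex=7
Op 7: F1 acks idx 3 -> match: F0=0 F1=7; commitIndex=7
Op 8: F1 acks idx 3 -> match: F0=0 F1=7; commitIndex=7
Op 9: append 3 -> log_len=10

Answer: 7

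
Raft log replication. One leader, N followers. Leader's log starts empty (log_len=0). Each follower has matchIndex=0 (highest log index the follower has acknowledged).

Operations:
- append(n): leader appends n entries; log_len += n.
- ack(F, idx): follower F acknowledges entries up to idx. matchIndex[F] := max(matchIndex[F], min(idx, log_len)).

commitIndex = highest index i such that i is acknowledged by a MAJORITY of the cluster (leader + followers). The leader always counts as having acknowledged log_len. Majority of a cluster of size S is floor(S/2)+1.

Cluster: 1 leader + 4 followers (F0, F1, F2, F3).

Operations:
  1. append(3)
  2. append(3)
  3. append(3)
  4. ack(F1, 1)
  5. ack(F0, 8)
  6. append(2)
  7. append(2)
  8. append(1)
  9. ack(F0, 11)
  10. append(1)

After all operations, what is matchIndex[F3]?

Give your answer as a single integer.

Op 1: append 3 -> log_len=3
Op 2: append 3 -> log_len=6
Op 3: append 3 -> log_len=9
Op 4: F1 acks idx 1 -> match: F0=0 F1=1 F2=0 F3=0; commitIndex=0
Op 5: F0 acks idx 8 -> match: F0=8 F1=1 F2=0 F3=0; commitIndex=1
Op 6: append 2 -> log_len=11
Op 7: append 2 -> log_len=13
Op 8: append 1 -> log_len=14
Op 9: F0 acks idx 11 -> match: F0=11 F1=1 F2=0 F3=0; commitIndex=1
Op 10: append 1 -> log_len=15

Answer: 0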